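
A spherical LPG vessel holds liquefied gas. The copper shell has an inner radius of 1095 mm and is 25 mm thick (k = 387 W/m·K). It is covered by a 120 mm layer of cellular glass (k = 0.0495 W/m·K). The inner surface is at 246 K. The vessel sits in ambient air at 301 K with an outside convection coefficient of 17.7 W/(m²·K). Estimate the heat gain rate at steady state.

Each spherical layer contributes R = (1/r_i − 1/r_o)/(4πk):
R_copper shell = (1/1.095 − 1/1.12)/(4π×387) = 4.192×10^-6 K/W
R_cellular glass = (1/1.12 − 1/1.24)/(4π×0.0495) = 0.1389 K/W
R_outer film = 1/(h·4πr_o²) = 1/(17.7×4π×1.24²) = 0.002924 K/W
R_total = 0.1418 K/W
Q = ΔT/R_total = 55/0.1418

Q ≈ 388 W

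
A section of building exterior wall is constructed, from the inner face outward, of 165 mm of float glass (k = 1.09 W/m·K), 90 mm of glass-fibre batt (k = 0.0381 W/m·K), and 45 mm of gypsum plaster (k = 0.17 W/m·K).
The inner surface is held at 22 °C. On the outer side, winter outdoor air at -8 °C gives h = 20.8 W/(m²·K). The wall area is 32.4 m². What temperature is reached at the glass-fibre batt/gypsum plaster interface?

T ≈ -4.68 °C

Using the resistance-network approach (series):
R_float glass = L/(kA) = 0.165/(1.09×32.4) = 0.004672 K/W
R_glass-fibre batt = L/(kA) = 0.09/(0.0381×32.4) = 0.07291 K/W
R_gypsum plaster = L/(kA) = 0.045/(0.17×32.4) = 0.00817 K/W
R_outer film = 1/(h_o·A) = 1/(20.8×32.4) = 0.001484 K/W
R_total = 0.08723 K/W;  Q = ΔT/R_total = 30/0.08723 = 343.9 W
T_interface = T_inner − Q·ΣR(inner→interface) = 22 − 344×0.07758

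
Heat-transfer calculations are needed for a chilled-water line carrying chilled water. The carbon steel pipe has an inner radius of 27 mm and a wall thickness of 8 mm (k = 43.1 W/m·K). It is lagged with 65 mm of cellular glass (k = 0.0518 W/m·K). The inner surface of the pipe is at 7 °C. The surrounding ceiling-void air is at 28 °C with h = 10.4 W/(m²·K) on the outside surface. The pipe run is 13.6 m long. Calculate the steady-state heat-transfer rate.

Q ≈ 84.5 W

Treating each annulus and film as a series resistance:
R_carbon steel pipe wall = ln(35/27)/(2π×43.1×13.6) = 7.046×10^-5 K/W
R_cellular glass = ln(100/35)/(2π×0.0518×13.6) = 0.2372 K/W
R_outer film = 1/(h_o·2πr_oL) = 1/(10.4×2π×0.1×13.6) = 0.01125 K/W
R_total = 0.2485 K/W
Q = ΔT/R_total = 21/0.2485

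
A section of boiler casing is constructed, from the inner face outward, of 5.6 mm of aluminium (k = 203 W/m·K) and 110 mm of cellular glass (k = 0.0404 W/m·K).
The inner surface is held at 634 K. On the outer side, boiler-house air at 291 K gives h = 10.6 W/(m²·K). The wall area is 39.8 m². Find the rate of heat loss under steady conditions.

Treating each layer as a thermal resistance in series:
R_aluminium = L/(kA) = 0.0056/(203×39.8) = 6.931×10^-7 K/W
R_cellular glass = L/(kA) = 0.11/(0.0404×39.8) = 0.06841 K/W
R_outer film = 1/(h_o·A) = 1/(10.6×39.8) = 0.00237 K/W
R_total = 0.07078 K/W
Q = ΔT / R_total = 343 / 0.07078

Q ≈ 4850 W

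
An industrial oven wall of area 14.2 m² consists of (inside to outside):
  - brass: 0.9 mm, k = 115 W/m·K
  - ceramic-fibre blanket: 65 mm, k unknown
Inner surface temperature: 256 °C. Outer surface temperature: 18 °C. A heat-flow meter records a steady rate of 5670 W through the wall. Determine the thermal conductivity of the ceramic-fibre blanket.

Treating each layer as a thermal resistance in series:
R_brass = L/(kA) = 0.0009/(115×14.2) = 5.511×10^-7 K/W
Sum of known resistances R_other = 5.511×10^-7 K/W
Total R = ΔT/Q = 238/5670 = 0.04198 K/W
R_ceramic-fibre blanket = R_total − R_other = 0.04197 K/W
k = L/(R·A) = 0.065/(0.04197×14.2)

k ≈ 0.109 W/(m·K)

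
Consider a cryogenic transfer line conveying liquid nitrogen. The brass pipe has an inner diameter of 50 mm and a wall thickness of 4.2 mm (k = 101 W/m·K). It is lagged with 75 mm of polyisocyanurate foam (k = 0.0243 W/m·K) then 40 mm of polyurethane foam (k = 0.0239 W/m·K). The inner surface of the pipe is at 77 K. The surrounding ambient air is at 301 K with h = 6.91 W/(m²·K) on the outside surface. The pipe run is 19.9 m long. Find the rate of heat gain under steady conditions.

Radial resistances (cylindrical: R_cond = ln(r_o/r_i)/(2πkL), R_conv = 1/(h·2πrL)):
R_brass pipe wall = ln(29.2/25)/(2π×101×19.9) = 1.23×10^-5 K/W
R_polyisocyanurate foam = ln(104.2/29.2)/(2π×0.0243×19.9) = 0.4187 K/W
R_polyurethane foam = ln(144.2/104.2)/(2π×0.0239×19.9) = 0.1087 K/W
R_outer film = 1/(h_o·2πr_oL) = 1/(6.91×2π×0.1442×19.9) = 0.008026 K/W
R_total = 0.5355 K/W
Q = ΔT/R_total = 224/0.5355

Q ≈ 418 W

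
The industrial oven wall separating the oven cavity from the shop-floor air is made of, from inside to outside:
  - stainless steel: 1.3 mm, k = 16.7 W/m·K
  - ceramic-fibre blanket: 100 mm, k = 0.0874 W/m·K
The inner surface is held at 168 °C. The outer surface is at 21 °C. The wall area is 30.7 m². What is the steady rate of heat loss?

Q ≈ 3940 W

Series thermal resistances:
R_stainless steel = L/(kA) = 0.0013/(16.7×30.7) = 2.536×10^-6 K/W
R_ceramic-fibre blanket = L/(kA) = 0.1/(0.0874×30.7) = 0.03727 K/W
R_total = 0.03727 K/W
Q = ΔT / R_total = 147 / 0.03727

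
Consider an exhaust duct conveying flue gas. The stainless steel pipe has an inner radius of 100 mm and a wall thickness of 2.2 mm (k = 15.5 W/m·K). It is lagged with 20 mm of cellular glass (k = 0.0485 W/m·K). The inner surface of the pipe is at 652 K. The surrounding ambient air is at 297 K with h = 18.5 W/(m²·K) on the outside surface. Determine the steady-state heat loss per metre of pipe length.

q′ ≈ 540 W/m

Treating each annulus and film as a series resistance:
R_stainless steel pipe wall = ln(102.2/100)/(2π×15.5×1) = 2.234×10^-4 K/W
R_cellular glass = ln(122.2/102.2)/(2π×0.0485×1) = 0.5865 K/W
R_outer film = 1/(h_o·2πr_oL) = 1/(18.5×2π×0.1222×1) = 0.0704 K/W
R_total = 0.6571 K/W
Q = ΔT/R_total = 355/0.6571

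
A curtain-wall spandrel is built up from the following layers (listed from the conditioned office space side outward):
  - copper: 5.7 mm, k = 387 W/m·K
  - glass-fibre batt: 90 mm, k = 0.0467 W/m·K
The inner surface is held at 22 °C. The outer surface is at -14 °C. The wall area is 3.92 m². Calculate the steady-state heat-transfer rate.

Q ≈ 73.2 W

Thermal resistances in series:
R_copper = L/(kA) = 0.0057/(387×3.92) = 3.757×10^-6 K/W
R_glass-fibre batt = L/(kA) = 0.09/(0.0467×3.92) = 0.4916 K/W
R_total = 0.4916 K/W
Q = ΔT / R_total = 36 / 0.4916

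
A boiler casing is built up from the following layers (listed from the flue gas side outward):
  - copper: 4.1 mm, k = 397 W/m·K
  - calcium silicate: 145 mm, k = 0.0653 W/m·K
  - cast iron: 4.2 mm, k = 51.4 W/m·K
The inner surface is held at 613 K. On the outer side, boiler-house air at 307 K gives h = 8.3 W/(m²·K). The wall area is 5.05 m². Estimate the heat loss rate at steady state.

Q ≈ 660 W

Series thermal resistances:
R_copper = L/(kA) = 0.0041/(397×5.05) = 2.045×10^-6 K/W
R_calcium silicate = L/(kA) = 0.145/(0.0653×5.05) = 0.4397 K/W
R_cast iron = L/(kA) = 0.0042/(51.4×5.05) = 1.618×10^-5 K/W
R_outer film = 1/(h_o·A) = 1/(8.3×5.05) = 0.02386 K/W
R_total = 0.4636 K/W
Q = ΔT / R_total = 306 / 0.4636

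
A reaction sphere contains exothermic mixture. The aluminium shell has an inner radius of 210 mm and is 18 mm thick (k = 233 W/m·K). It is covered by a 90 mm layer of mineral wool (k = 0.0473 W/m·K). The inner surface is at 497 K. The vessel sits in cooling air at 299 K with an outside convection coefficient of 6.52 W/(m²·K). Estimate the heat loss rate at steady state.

For a spherical shell R = (1/r₁ − 1/r₂)/(4πk); film R = 1/(h·4πr²). In series:
R_aluminium shell = (1/0.21 − 1/0.228)/(4π×233) = 1.284×10^-4 K/W
R_mineral wool = (1/0.228 − 1/0.318)/(4π×0.0473) = 2.088 K/W
R_outer film = 1/(h·4πr_o²) = 1/(6.52×4π×0.318²) = 0.1207 K/W
R_total = 2.209 K/W
Q = ΔT/R_total = 198/2.209

Q ≈ 89.6 W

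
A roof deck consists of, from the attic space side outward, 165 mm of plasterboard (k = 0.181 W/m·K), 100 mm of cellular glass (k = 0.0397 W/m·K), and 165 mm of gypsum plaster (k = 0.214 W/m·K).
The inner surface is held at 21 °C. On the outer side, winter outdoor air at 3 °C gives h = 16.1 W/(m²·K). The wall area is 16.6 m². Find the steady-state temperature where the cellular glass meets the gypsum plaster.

T ≈ 6.52 °C

Model the wall as resistances in series:
R_plasterboard = L/(kA) = 0.165/(0.181×16.6) = 0.05492 K/W
R_cellular glass = L/(kA) = 0.1/(0.0397×16.6) = 0.1517 K/W
R_gypsum plaster = L/(kA) = 0.165/(0.214×16.6) = 0.04645 K/W
R_outer film = 1/(h_o·A) = 1/(16.1×16.6) = 0.003742 K/W
R_total = 0.2568 K/W;  Q = ΔT/R_total = 18/0.2568 = 70.08 W
T_interface = T_inner − Q·ΣR(inner→interface) = 21 − 70.1×0.2067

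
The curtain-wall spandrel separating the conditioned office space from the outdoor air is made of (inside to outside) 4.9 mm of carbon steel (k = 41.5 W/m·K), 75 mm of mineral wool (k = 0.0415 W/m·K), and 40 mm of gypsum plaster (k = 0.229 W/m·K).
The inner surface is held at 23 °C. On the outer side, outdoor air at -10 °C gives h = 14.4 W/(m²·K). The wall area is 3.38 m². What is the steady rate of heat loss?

Q ≈ 54.4 W

Treating each layer as a thermal resistance in series:
R_carbon steel = L/(kA) = 0.0049/(41.5×3.38) = 3.493×10^-5 K/W
R_mineral wool = L/(kA) = 0.075/(0.0415×3.38) = 0.5347 K/W
R_gypsum plaster = L/(kA) = 0.04/(0.229×3.38) = 0.05168 K/W
R_outer film = 1/(h_o·A) = 1/(14.4×3.38) = 0.02055 K/W
R_total = 0.6069 K/W
Q = ΔT / R_total = 33 / 0.6069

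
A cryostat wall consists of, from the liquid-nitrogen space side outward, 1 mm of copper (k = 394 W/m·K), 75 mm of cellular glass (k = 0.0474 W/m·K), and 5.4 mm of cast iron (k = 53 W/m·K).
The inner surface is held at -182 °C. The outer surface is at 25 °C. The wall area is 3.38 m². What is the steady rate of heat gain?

Using the resistance-network approach (series):
R_copper = L/(kA) = 0.001/(394×3.38) = 7.509×10^-7 K/W
R_cellular glass = L/(kA) = 0.075/(0.0474×3.38) = 0.4681 K/W
R_cast iron = L/(kA) = 0.0054/(53×3.38) = 3.014×10^-5 K/W
R_total = 0.4682 K/W
Q = ΔT / R_total = 207 / 0.4682

Q ≈ 442 W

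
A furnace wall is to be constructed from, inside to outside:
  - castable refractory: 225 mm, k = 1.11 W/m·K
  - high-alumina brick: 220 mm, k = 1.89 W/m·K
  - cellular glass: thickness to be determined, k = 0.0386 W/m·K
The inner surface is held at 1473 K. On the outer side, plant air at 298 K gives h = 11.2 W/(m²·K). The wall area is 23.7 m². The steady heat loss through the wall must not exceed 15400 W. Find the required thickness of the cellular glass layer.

Model the wall as resistances in series:
R_castable refractory = L/(kA) = 0.225/(1.11×23.7) = 0.008553 K/W
R_high-alumina brick = L/(kA) = 0.22/(1.89×23.7) = 0.004911 K/W
R_outer film = 1/(h_o·A) = 1/(11.2×23.7) = 0.003767 K/W
Sum of the known resistances R_other = 0.01723 K/W
Required total resistance R_tot = ΔT/Q_allow = 1175/15400 = 0.0763 K/W
R_cellular glass = R_tot − R_other = 0.05907 K/W
L = R·k·A = 0.05907×0.0386×23.7

L ≈ 54 mm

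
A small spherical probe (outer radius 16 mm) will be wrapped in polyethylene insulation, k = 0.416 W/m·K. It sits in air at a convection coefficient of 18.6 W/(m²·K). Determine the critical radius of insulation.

For a sphere r_cr = 2k/h = 2×0.416/18.6
r_cr = 44.7 mm; since the bare radius (16 mm) is below r_cr, adding a thin layer of insulation will *increase* heat loss.

r_cr ≈ 44.7 mm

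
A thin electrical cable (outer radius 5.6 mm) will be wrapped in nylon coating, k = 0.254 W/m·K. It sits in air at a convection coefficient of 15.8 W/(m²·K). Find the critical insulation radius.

For a cylinder r_cr = k/h = 0.254/15.8
r_cr = 16.1 mm; since the bare radius (5.6 mm) is below r_cr, adding a thin layer of insulation will *increase* heat loss.

r_cr ≈ 16.1 mm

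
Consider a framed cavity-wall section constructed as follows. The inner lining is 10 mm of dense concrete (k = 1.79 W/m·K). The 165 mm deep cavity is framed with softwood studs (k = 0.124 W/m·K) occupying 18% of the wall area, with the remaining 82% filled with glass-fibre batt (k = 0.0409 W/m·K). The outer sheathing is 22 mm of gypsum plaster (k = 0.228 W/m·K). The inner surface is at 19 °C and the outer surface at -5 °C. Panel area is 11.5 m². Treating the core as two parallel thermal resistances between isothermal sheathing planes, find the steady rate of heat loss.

Q ≈ 90.3 W

Sheathing layers in series; stud and cavity paths in parallel between them.
R_inner = 0.01/(1.79×11.5) = 4.858×10^-4 K/W
R_stud  = 0.165/(0.124×0.18×11.5) = 0.6428 K/W
R_cav   = 0.165/(0.0409×0.82×11.5) = 0.4278 K/W
1/R_core = 1/R_stud + 1/R_cav → R_core = 0.2569 K/W
R_outer = 0.022/(0.228×11.5) = 0.008391 K/W
R_total = 0.2657 K/W
Q = ΔT/R_total = 24/0.2657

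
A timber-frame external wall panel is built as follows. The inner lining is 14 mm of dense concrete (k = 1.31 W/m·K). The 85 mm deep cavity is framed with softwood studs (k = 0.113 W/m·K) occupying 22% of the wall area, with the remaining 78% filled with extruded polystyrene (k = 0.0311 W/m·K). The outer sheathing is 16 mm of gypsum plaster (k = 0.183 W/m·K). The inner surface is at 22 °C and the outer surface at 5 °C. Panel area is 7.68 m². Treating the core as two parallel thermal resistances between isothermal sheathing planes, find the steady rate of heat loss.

Sheathing layers in series; stud and cavity paths in parallel between them.
R_inner = 0.014/(1.31×7.68) = 0.001392 K/W
R_stud  = 0.085/(0.113×0.22×7.68) = 0.4452 K/W
R_cav   = 0.085/(0.0311×0.78×7.68) = 0.4562 K/W
1/R_core = 1/R_stud + 1/R_cav → R_core = 0.2253 K/W
R_outer = 0.016/(0.183×7.68) = 0.01138 K/W
R_total = 0.2381 K/W
Q = ΔT/R_total = 17/0.2381

Q ≈ 71.4 W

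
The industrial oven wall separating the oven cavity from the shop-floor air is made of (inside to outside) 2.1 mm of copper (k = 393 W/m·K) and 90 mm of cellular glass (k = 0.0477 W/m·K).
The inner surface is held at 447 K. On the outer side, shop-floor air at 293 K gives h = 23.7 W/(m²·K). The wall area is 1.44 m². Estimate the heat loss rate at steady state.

Q ≈ 115 W

Series thermal resistances:
R_copper = L/(kA) = 0.0021/(393×1.44) = 3.711×10^-6 K/W
R_cellular glass = L/(kA) = 0.09/(0.0477×1.44) = 1.31 K/W
R_outer film = 1/(h_o·A) = 1/(23.7×1.44) = 0.0293 K/W
R_total = 1.34 K/W
Q = ΔT / R_total = 154 / 1.34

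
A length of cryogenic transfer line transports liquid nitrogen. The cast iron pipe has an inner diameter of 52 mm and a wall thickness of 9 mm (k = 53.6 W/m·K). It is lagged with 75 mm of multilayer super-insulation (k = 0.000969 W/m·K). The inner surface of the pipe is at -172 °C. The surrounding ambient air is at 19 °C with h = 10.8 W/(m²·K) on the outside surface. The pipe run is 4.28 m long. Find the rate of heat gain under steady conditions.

Q ≈ 4.34 W

For a radial system each layer contributes R = ln(r_out/r_in)/(2πkL); films add R = 1/(hA).
R_cast iron pipe wall = ln(35/26)/(2π×53.6×4.28) = 2.062×10^-4 K/W
R_multilayer super-insulation = ln(110/35)/(2π×0.000969×4.28) = 43.94 K/W
R_outer film = 1/(h_o·2πr_oL) = 1/(10.8×2π×0.11×4.28) = 0.0313 K/W
R_total = 43.98 K/W
Q = ΔT/R_total = 191/43.98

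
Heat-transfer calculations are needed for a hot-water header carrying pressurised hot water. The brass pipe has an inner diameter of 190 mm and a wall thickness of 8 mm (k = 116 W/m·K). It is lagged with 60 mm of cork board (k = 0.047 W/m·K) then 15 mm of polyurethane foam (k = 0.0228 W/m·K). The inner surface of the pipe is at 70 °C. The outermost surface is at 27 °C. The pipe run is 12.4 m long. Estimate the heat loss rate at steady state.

Cylindrical conduction, so R = ln(r₂/r₁)/(2πkL) per layer, in series:
R_brass pipe wall = ln(103/95)/(2π×116×12.4) = 8.946×10^-6 K/W
R_cork board = ln(163/103)/(2π×0.047×12.4) = 0.1254 K/W
R_polyurethane foam = ln(178/163)/(2π×0.0228×12.4) = 0.04956 K/W
R_total = 0.1749 K/W
Q = ΔT/R_total = 43/0.1749

Q ≈ 246 W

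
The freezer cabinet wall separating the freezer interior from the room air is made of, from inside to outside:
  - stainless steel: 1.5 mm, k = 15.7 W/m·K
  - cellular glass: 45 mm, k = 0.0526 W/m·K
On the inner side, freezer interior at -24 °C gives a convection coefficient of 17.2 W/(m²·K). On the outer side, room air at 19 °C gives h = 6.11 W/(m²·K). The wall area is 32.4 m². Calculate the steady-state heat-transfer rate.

Treating each layer as a thermal resistance in series:
R_inner film = 1/(h_i·A) = 1/(17.2×32.4) = 0.001794 K/W
R_stainless steel = L/(kA) = 0.0015/(15.7×32.4) = 2.949×10^-6 K/W
R_cellular glass = L/(kA) = 0.045/(0.0526×32.4) = 0.0264 K/W
R_outer film = 1/(h_o·A) = 1/(6.11×32.4) = 0.005051 K/W
R_total = 0.03325 K/W
Q = ΔT / R_total = 43 / 0.03325

Q ≈ 1290 W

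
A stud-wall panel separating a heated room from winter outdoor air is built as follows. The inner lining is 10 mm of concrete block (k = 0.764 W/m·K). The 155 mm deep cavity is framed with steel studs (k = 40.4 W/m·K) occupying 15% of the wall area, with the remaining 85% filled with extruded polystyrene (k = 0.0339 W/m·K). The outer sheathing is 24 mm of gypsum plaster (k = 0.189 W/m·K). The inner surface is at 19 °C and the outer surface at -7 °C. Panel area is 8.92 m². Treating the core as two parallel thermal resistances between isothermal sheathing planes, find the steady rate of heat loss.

Q ≈ 1400 W

Sheathing layers in series; stud and cavity paths in parallel between them.
R_inner = 0.01/(0.764×8.92) = 0.001467 K/W
R_stud  = 0.155/(40.4×0.15×8.92) = 0.002867 K/W
R_cav   = 0.155/(0.0339×0.85×8.92) = 0.603 K/W
1/R_core = 1/R_stud + 1/R_cav → R_core = 0.002854 K/W
R_outer = 0.024/(0.189×8.92) = 0.01424 K/W
R_total = 0.01856 K/W
Q = ΔT/R_total = 26/0.01856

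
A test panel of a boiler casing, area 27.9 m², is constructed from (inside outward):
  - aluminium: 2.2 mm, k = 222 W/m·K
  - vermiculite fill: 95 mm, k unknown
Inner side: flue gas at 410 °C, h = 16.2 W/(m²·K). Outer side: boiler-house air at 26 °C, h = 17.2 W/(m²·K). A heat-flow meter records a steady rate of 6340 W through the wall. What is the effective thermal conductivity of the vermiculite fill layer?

Treating each layer as a thermal resistance in series:
R_inner film = 1/(h_i·A) = 1/(16.2×27.9) = 0.002212 K/W
R_aluminium = L/(kA) = 0.0022/(222×27.9) = 3.552×10^-7 K/W
R_outer film = 1/(h_o·A) = 1/(17.2×27.9) = 0.002084 K/W
Sum of known resistances R_other = 0.004297 K/W
Total R = ΔT/Q = 384/6340 = 0.06057 K/W
R_vermiculite fill = R_total − R_other = 0.05627 K/W
k = L/(R·A) = 0.095/(0.05627×27.9)

k ≈ 0.0605 W/(m·K)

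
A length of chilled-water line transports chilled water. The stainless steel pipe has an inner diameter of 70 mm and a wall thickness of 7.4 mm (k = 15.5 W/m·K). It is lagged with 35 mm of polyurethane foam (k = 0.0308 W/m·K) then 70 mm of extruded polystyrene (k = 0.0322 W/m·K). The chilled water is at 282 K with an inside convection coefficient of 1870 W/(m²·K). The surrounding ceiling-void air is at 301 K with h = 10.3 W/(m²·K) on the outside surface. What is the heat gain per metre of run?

Treating each annulus and film as a series resistance:
R_inner film = 1/(h_i·2πr₁L) = 1/(1870×2π×0.035×1) = 0.002432 K/W
R_stainless steel pipe wall = ln(42.4/35)/(2π×15.5×1) = 0.001969 K/W
R_polyurethane foam = ln(77.4/42.4)/(2π×0.0308×1) = 3.11 K/W
R_extruded polystyrene = ln(147.4/77.4)/(2π×0.0322×1) = 3.184 K/W
R_outer film = 1/(h_o·2πr_oL) = 1/(10.3×2π×0.1474×1) = 0.1048 K/W
R_total = 6.403 K/W
Q = ΔT/R_total = 19/6.403

q′ ≈ 2.97 W/m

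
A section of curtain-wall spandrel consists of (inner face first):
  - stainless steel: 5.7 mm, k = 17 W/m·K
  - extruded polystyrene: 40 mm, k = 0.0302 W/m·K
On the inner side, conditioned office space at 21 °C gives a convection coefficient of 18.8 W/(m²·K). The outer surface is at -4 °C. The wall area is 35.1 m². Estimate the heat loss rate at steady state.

Series thermal resistances:
R_inner film = 1/(h_i·A) = 1/(18.8×35.1) = 0.001515 K/W
R_stainless steel = L/(kA) = 0.0057/(17×35.1) = 9.553×10^-6 K/W
R_extruded polystyrene = L/(kA) = 0.04/(0.0302×35.1) = 0.03774 K/W
R_total = 0.03926 K/W
Q = ΔT / R_total = 25 / 0.03926

Q ≈ 637 W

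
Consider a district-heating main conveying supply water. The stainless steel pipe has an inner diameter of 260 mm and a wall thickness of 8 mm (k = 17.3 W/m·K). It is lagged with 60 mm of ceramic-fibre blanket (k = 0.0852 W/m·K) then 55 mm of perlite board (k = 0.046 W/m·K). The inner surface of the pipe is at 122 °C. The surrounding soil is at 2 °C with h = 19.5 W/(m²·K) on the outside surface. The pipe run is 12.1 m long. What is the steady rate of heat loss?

Treating each annulus and film as a series resistance:
R_stainless steel pipe wall = ln(138/130)/(2π×17.3×12.1) = 4.54×10^-5 K/W
R_ceramic-fibre blanket = ln(198/138)/(2π×0.0852×12.1) = 0.05573 K/W
R_perlite board = ln(253/198)/(2π×0.046×12.1) = 0.07009 K/W
R_outer film = 1/(h_o·2πr_oL) = 1/(19.5×2π×0.253×12.1) = 0.002666 K/W
R_total = 0.1285 K/W
Q = ΔT/R_total = 120/0.1285

Q ≈ 934 W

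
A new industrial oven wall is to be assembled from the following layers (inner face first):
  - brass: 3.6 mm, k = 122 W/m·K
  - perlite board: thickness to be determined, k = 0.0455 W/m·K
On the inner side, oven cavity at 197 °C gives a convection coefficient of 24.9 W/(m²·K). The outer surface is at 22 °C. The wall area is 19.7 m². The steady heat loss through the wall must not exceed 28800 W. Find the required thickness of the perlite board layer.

Treating each layer as a thermal resistance in series:
R_inner film = 1/(h_i·A) = 1/(24.9×19.7) = 0.002039 K/W
R_brass = L/(kA) = 0.0036/(122×19.7) = 1.498×10^-6 K/W
Sum of the known resistances R_other = 0.00204 K/W
Required total resistance R_tot = ΔT/Q_allow = 175/28800 = 0.006076 K/W
R_perlite board = R_tot − R_other = 0.004036 K/W
L = R·k·A = 0.004036×0.0455×19.7

L ≈ 3.62 mm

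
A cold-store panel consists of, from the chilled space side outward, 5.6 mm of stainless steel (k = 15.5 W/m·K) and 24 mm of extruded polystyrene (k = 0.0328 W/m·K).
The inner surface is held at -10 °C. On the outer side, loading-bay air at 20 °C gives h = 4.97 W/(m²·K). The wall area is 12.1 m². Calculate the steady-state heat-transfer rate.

Q ≈ 389 W

Series thermal resistances:
R_stainless steel = L/(kA) = 0.0056/(15.5×12.1) = 2.986×10^-5 K/W
R_extruded polystyrene = L/(kA) = 0.024/(0.0328×12.1) = 0.06047 K/W
R_outer film = 1/(h_o·A) = 1/(4.97×12.1) = 0.01663 K/W
R_total = 0.07713 K/W
Q = ΔT / R_total = 30 / 0.07713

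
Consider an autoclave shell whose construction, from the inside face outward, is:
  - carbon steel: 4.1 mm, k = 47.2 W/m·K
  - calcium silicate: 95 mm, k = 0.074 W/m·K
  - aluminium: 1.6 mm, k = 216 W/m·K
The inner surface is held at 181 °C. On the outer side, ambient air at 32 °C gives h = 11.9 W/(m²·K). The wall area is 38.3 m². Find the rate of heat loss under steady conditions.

Q ≈ 4170 W

Series thermal resistances:
R_carbon steel = L/(kA) = 0.0041/(47.2×38.3) = 2.268×10^-6 K/W
R_calcium silicate = L/(kA) = 0.095/(0.074×38.3) = 0.03352 K/W
R_aluminium = L/(kA) = 0.0016/(216×38.3) = 1.934×10^-7 K/W
R_outer film = 1/(h_o·A) = 1/(11.9×38.3) = 0.002194 K/W
R_total = 0.03572 K/W
Q = ΔT / R_total = 149 / 0.03572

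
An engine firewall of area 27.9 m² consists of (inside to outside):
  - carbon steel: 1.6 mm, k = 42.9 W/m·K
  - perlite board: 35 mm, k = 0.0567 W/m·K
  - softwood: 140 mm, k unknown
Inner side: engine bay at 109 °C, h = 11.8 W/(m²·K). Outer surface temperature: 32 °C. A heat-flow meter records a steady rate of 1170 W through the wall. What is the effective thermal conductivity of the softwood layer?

k ≈ 0.123 W/(m·K)

Treating each layer as a thermal resistance in series:
R_inner film = 1/(h_i·A) = 1/(11.8×27.9) = 0.003037 K/W
R_carbon steel = L/(kA) = 0.0016/(42.9×27.9) = 1.337×10^-6 K/W
R_perlite board = L/(kA) = 0.035/(0.0567×27.9) = 0.02212 K/W
Sum of known resistances R_other = 0.02516 K/W
Total R = ΔT/Q = 77/1170 = 0.06581 K/W
R_softwood = R_total − R_other = 0.04065 K/W
k = L/(R·A) = 0.14/(0.04065×27.9)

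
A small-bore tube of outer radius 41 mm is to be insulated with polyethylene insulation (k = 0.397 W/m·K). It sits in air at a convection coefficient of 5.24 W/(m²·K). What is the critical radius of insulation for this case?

For a cylinder r_cr = k/h = 0.397/5.24
r_cr = 75.8 mm; since the bare radius (41 mm) is below r_cr, adding a thin layer of insulation will *increase* heat loss.

r_cr ≈ 75.8 mm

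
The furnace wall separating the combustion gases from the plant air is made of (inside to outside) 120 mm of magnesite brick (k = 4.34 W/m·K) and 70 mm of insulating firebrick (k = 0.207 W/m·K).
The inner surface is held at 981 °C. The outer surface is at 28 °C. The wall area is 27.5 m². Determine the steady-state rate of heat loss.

Q ≈ 71600 W

Treating each layer as a thermal resistance in series:
R_magnesite brick = L/(kA) = 0.12/(4.34×27.5) = 0.001005 K/W
R_insulating firebrick = L/(kA) = 0.07/(0.207×27.5) = 0.0123 K/W
R_total = 0.0133 K/W
Q = ΔT / R_total = 953 / 0.0133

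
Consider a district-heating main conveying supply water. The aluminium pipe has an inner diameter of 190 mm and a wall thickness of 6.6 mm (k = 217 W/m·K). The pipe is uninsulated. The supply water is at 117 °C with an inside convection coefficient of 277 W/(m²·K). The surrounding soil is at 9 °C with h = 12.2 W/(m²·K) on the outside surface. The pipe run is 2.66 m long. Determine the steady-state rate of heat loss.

Radial resistances (cylindrical: R_cond = ln(r_o/r_i)/(2πkL), R_conv = 1/(h·2πrL)):
R_inner film = 1/(h_i·2πr₁L) = 1/(277×2π×0.095×2.66) = 0.002274 K/W
R_aluminium pipe wall = ln(101.6/95)/(2π×217×2.66) = 1.852×10^-5 K/W
R_outer film = 1/(h_o·2πr_oL) = 1/(12.2×2π×0.1016×2.66) = 0.04827 K/W
R_total = 0.05056 K/W
Q = ΔT/R_total = 108/0.05056

Q ≈ 2140 W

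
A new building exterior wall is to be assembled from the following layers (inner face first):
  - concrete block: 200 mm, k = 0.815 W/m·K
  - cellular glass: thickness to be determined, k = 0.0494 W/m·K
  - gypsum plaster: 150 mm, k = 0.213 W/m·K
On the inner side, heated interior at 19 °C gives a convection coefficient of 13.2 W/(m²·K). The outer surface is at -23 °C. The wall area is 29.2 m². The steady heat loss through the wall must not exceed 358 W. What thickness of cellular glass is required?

Thermal resistances in series:
R_inner film = 1/(h_i·A) = 1/(13.2×29.2) = 0.002594 K/W
R_concrete block = L/(kA) = 0.2/(0.815×29.2) = 0.008404 K/W
R_gypsum plaster = L/(kA) = 0.15/(0.213×29.2) = 0.02412 K/W
Sum of the known resistances R_other = 0.03512 K/W
Required total resistance R_tot = ΔT/Q_allow = 42/358 = 0.1173 K/W
R_cellular glass = R_tot − R_other = 0.0822 K/W
L = R·k·A = 0.0822×0.0494×29.2

L ≈ 119 mm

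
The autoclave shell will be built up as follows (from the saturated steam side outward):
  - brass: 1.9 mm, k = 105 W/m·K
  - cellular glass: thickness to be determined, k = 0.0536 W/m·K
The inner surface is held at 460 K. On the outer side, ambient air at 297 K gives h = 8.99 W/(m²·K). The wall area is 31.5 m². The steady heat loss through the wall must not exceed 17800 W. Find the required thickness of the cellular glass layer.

L ≈ 9.5 mm

Treating each layer as a thermal resistance in series:
R_brass = L/(kA) = 0.0019/(105×31.5) = 5.745×10^-7 K/W
R_outer film = 1/(h_o·A) = 1/(8.99×31.5) = 0.003531 K/W
Sum of the known resistances R_other = 0.003532 K/W
Required total resistance R_tot = ΔT/Q_allow = 163/17800 = 0.009157 K/W
R_cellular glass = R_tot − R_other = 0.005625 K/W
L = R·k·A = 0.005625×0.0536×31.5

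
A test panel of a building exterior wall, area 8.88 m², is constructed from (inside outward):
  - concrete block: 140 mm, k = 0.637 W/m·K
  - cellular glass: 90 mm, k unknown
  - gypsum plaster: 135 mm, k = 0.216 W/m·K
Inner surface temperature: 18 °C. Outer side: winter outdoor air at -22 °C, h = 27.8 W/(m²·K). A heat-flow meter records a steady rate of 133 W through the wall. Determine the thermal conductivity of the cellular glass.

k ≈ 0.0503 W/(m·K)

Using the resistance-network approach (series):
R_concrete block = L/(kA) = 0.14/(0.637×8.88) = 0.02475 K/W
R_gypsum plaster = L/(kA) = 0.135/(0.216×8.88) = 0.07038 K/W
R_outer film = 1/(h_o·A) = 1/(27.8×8.88) = 0.004051 K/W
Sum of known resistances R_other = 0.09918 K/W
Total R = ΔT/Q = 40/133 = 0.3008 K/W
R_cellular glass = R_total − R_other = 0.2016 K/W
k = L/(R·A) = 0.09/(0.2016×8.88)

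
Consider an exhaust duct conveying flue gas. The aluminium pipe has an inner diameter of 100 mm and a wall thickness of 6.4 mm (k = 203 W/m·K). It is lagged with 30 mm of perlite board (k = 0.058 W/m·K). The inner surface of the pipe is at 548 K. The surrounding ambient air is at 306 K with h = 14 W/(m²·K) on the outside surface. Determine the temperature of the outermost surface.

T ≈ 330 K

Per-layer cylindrical resistances, series-summed:
R_aluminium pipe wall = ln(56.4/50)/(2π×203×1) = 9.443×10^-5 K/W
R_perlite board = ln(86.4/56.4)/(2π×0.058×1) = 1.17 K/W
R_outer film = 1/(h_o·2πr_oL) = 1/(14×2π×0.0864×1) = 0.1316 K/W
R_total = 1.302 K/W
Q = ΔT/R_total = 242/1.302
Q = 186 W/m
T_interface = T_inner − Q·ΣR(inner→interface) = 548 − 186×1.17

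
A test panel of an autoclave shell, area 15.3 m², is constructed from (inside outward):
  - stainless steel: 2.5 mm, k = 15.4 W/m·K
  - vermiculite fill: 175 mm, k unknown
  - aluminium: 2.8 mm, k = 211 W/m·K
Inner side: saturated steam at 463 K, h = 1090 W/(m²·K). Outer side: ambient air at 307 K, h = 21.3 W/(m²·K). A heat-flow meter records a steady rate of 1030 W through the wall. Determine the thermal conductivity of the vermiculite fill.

k ≈ 0.0771 W/(m·K)

Series thermal resistances:
R_inner film = 1/(h_i·A) = 1/(1090×15.3) = 5.996×10^-5 K/W
R_stainless steel = L/(kA) = 0.0025/(15.4×15.3) = 1.061×10^-5 K/W
R_aluminium = L/(kA) = 0.0028/(211×15.3) = 8.673×10^-7 K/W
R_outer film = 1/(h_o·A) = 1/(21.3×15.3) = 0.003069 K/W
Sum of known resistances R_other = 0.00314 K/W
Total R = ΔT/Q = 156/1030 = 0.1515 K/W
R_vermiculite fill = R_total − R_other = 0.1483 K/W
k = L/(R·A) = 0.175/(0.1483×15.3)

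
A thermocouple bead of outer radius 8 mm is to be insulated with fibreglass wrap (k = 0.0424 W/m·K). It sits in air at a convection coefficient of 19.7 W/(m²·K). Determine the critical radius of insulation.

r_cr ≈ 4.3 mm

For a sphere r_cr = 2k/h = 2×0.0424/19.7
r_cr = 4.3 mm; since the bare radius (8 mm) is above r_cr, any added insulation will reduce heat loss.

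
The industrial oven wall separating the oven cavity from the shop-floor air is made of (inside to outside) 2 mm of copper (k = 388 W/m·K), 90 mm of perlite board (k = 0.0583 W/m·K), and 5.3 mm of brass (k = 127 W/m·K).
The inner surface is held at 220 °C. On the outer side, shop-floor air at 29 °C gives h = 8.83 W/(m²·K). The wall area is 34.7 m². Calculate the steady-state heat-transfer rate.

Using the resistance-network approach (series):
R_copper = L/(kA) = 0.002/(388×34.7) = 1.485×10^-7 K/W
R_perlite board = L/(kA) = 0.09/(0.0583×34.7) = 0.04449 K/W
R_brass = L/(kA) = 0.0053/(127×34.7) = 1.203×10^-6 K/W
R_outer film = 1/(h_o·A) = 1/(8.83×34.7) = 0.003264 K/W
R_total = 0.04775 K/W
Q = ΔT / R_total = 191 / 0.04775

Q ≈ 4000 W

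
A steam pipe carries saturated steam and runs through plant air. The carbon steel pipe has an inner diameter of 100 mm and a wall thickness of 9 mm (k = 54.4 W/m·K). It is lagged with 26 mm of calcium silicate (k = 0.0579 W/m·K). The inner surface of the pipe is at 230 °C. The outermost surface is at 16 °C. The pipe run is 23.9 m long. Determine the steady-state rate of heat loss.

Radial resistances (cylindrical: R_cond = ln(r_o/r_i)/(2πkL), R_conv = 1/(h·2πrL)):
R_carbon steel pipe wall = ln(59/50)/(2π×54.4×23.9) = 2.026×10^-5 K/W
R_calcium silicate = ln(85/59)/(2π×0.0579×23.9) = 0.04199 K/W
R_total = 0.04201 K/W
Q = ΔT/R_total = 214/0.04201

Q ≈ 5090 W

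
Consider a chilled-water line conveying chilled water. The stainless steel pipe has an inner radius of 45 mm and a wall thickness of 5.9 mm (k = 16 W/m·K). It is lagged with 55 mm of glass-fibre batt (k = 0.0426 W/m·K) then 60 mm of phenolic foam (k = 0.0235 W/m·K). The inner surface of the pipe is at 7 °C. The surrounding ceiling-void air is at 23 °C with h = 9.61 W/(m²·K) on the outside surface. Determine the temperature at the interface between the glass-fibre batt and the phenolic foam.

T ≈ 14.5 °C

Radial resistances (cylindrical: R_cond = ln(r_o/r_i)/(2πkL), R_conv = 1/(h·2πrL)):
R_stainless steel pipe wall = ln(50.9/45)/(2π×16×1) = 0.001225 K/W
R_glass-fibre batt = ln(105.9/50.9)/(2π×0.0426×1) = 2.737 K/W
R_phenolic foam = ln(165.9/105.9)/(2π×0.0235×1) = 3.04 K/W
R_outer film = 1/(h_o·2πr_oL) = 1/(9.61×2π×0.1659×1) = 0.09983 K/W
R_total = 5.878 K/W
Q = ΔT/R_total = 16/5.878
Q = 2.72 W/m
T_interface = T_inner + Q·ΣR(inner→interface) = 7 + 2.72×2.738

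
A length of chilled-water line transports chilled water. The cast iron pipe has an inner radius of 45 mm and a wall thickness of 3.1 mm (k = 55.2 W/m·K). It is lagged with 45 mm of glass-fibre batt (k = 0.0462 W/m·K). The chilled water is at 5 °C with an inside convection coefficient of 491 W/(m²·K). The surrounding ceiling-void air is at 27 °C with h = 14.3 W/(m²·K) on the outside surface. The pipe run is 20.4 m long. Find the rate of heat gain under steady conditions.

Q ≈ 187 W

Cylindrical conduction, so R = ln(r₂/r₁)/(2πkL) per layer, in series:
R_inner film = 1/(h_i·2πr₁L) = 1/(491×2π×0.045×20.4) = 3.531×10^-4 K/W
R_cast iron pipe wall = ln(48.1/45)/(2π×55.2×20.4) = 9.416×10^-6 K/W
R_glass-fibre batt = ln(93.1/48.1)/(2π×0.0462×20.4) = 0.1115 K/W
R_outer film = 1/(h_o·2πr_oL) = 1/(14.3×2π×0.0931×20.4) = 0.00586 K/W
R_total = 0.1177 K/W
Q = ΔT/R_total = 22/0.1177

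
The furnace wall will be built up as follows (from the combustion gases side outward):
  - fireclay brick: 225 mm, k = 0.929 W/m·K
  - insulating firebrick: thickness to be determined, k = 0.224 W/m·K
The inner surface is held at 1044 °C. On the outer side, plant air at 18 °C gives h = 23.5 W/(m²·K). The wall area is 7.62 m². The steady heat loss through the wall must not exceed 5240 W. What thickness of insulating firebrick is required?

Treating each layer as a thermal resistance in series:
R_fireclay brick = L/(kA) = 0.225/(0.929×7.62) = 0.03178 K/W
R_outer film = 1/(h_o·A) = 1/(23.5×7.62) = 0.005584 K/W
Sum of the known resistances R_other = 0.03737 K/W
Required total resistance R_tot = ΔT/Q_allow = 1026/5240 = 0.1958 K/W
R_insulating firebrick = R_tot − R_other = 0.1584 K/W
L = R·k·A = 0.1584×0.224×7.62

L ≈ 270 mm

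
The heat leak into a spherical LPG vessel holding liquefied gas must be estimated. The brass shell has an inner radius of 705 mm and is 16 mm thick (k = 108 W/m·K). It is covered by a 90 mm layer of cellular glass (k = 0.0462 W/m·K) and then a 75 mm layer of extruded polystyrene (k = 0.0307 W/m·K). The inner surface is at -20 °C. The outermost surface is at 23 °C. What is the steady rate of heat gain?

Q ≈ 80.3 W

Radial (spherical) resistances in series:
R_brass shell = (1/0.705 − 1/0.721)/(4π×108) = 2.319×10^-5 K/W
R_cellular glass = (1/0.721 − 1/0.811)/(4π×0.0462) = 0.2651 K/W
R_extruded polystyrene = (1/0.811 − 1/0.886)/(4π×0.0307) = 0.2706 K/W
R_total = 0.5357 K/W
Q = ΔT/R_total = 43/0.5357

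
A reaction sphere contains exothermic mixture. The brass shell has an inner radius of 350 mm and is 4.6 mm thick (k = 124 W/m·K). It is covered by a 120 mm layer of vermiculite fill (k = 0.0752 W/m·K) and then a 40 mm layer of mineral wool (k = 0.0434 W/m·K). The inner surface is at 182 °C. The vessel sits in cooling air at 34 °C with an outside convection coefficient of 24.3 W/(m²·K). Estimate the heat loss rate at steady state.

Q ≈ 139 W

For a spherical shell R = (1/r₁ − 1/r₂)/(4πk); film R = 1/(h·4πr²). In series:
R_brass shell = (1/0.35 − 1/0.3546)/(4π×124) = 2.379×10^-5 K/W
R_vermiculite fill = (1/0.3546 − 1/0.4746)/(4π×0.0752) = 0.7545 K/W
R_mineral wool = (1/0.4746 − 1/0.5146)/(4π×0.0434) = 0.3003 K/W
R_outer film = 1/(h·4πr_o²) = 1/(24.3×4π×0.5146²) = 0.01237 K/W
R_total = 1.067 K/W
Q = ΔT/R_total = 148/1.067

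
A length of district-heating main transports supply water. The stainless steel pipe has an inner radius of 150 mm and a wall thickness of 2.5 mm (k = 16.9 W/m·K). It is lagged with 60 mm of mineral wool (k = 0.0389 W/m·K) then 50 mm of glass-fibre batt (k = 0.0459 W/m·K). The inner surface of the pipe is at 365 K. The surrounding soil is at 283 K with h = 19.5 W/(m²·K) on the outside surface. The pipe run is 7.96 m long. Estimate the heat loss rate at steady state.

Q ≈ 308 W

Radial resistances (cylindrical: R_cond = ln(r_o/r_i)/(2πkL), R_conv = 1/(h·2πrL)):
R_stainless steel pipe wall = ln(152.5/150)/(2π×16.9×7.96) = 1.956×10^-5 K/W
R_mineral wool = ln(212.5/152.5)/(2π×0.0389×7.96) = 0.1705 K/W
R_glass-fibre batt = ln(262.5/212.5)/(2π×0.0459×7.96) = 0.09205 K/W
R_outer film = 1/(h_o·2πr_oL) = 1/(19.5×2π×0.2625×7.96) = 0.003906 K/W
R_total = 0.2665 K/W
Q = ΔT/R_total = 82/0.2665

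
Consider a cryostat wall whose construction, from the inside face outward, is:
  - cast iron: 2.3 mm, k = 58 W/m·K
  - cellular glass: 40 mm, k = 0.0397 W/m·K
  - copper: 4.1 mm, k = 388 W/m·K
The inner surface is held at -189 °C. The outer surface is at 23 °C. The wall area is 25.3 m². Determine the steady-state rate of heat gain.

Q ≈ 5320 W

Treating each layer as a thermal resistance in series:
R_cast iron = L/(kA) = 0.0023/(58×25.3) = 1.567×10^-6 K/W
R_cellular glass = L/(kA) = 0.04/(0.0397×25.3) = 0.03982 K/W
R_copper = L/(kA) = 0.0041/(388×25.3) = 4.177×10^-7 K/W
R_total = 0.03983 K/W
Q = ΔT / R_total = 212 / 0.03983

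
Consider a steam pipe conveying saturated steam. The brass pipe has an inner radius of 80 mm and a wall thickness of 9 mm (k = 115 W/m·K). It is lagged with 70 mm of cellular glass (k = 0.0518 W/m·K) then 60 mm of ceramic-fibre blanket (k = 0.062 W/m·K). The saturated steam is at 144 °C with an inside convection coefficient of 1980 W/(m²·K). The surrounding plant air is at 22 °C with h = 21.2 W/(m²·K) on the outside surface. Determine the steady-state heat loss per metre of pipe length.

Treating each annulus and film as a series resistance:
R_inner film = 1/(h_i·2πr₁L) = 1/(1980×2π×0.08×1) = 0.001005 K/W
R_brass pipe wall = ln(89/80)/(2π×115×1) = 1.475×10^-4 K/W
R_cellular glass = ln(159/89)/(2π×0.0518×1) = 1.783 K/W
R_ceramic-fibre blanket = ln(219/159)/(2π×0.062×1) = 0.8219 K/W
R_outer film = 1/(h_o·2πr_oL) = 1/(21.2×2π×0.219×1) = 0.03428 K/W
R_total = 2.64 K/W
Q = ΔT/R_total = 122/2.64

q′ ≈ 46.2 W/m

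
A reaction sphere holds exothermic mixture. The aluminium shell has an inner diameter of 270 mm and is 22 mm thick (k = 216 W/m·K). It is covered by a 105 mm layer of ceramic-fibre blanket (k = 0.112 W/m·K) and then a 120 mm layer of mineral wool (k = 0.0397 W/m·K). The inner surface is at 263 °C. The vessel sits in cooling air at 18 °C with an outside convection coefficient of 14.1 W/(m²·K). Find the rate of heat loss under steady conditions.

Each spherical layer contributes R = (1/r_i − 1/r_o)/(4πk):
R_aluminium shell = (1/0.135 − 1/0.157)/(4π×216) = 3.824×10^-4 K/W
R_ceramic-fibre blanket = (1/0.157 − 1/0.262)/(4π×0.112) = 1.814 K/W
R_mineral wool = (1/0.262 − 1/0.382)/(4π×0.0397) = 2.403 K/W
R_outer film = 1/(h·4πr_o²) = 1/(14.1×4π×0.382²) = 0.03868 K/W
R_total = 4.256 K/W
Q = ΔT/R_total = 245/4.256

Q ≈ 57.6 W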